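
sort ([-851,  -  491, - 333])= [ - 851 ,  -  491, - 333 ] 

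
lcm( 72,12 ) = 72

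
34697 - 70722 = - 36025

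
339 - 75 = 264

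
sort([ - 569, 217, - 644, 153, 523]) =[ -644,-569,153, 217,523 ]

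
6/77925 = 2/25975 = 0.00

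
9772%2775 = 1447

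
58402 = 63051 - 4649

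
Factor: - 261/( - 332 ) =2^(-2 ) *3^2*29^1*83^( - 1 ) 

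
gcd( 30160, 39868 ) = 4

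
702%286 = 130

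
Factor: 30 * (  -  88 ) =-2640 = -  2^4*3^1*5^1*11^1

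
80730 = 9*8970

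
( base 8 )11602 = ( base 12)2A82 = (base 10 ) 4994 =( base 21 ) B6H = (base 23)9a3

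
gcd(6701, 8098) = 1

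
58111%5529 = 2821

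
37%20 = 17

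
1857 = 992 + 865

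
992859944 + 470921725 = 1463781669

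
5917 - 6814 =- 897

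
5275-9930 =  - 4655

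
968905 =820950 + 147955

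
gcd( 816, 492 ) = 12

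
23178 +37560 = 60738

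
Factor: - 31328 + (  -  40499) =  - 71827= - 7^1 *31^1 * 331^1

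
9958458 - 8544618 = 1413840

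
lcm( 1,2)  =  2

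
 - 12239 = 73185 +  - 85424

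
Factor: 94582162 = 2^1*41^1*1153441^1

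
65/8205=13/1641  =  0.01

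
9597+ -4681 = 4916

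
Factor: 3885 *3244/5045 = 2520588/1009 = 2^2*3^1*7^1*37^1*811^1 *1009^( - 1 ) 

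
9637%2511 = 2104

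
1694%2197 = 1694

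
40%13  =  1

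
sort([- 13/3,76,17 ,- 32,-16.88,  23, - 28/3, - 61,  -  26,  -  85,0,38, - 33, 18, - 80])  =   [ - 85,-80, - 61, - 33, - 32,-26 , -16.88,-28/3, - 13/3,0, 17, 18,23,38 , 76]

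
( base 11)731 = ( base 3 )1012122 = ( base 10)881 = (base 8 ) 1561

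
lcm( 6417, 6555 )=609615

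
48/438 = 8/73 = 0.11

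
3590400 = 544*6600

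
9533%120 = 53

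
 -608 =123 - 731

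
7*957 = 6699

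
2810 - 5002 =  - 2192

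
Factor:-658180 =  - 2^2*5^1*32909^1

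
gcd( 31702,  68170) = 2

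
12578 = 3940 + 8638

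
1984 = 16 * 124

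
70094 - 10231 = 59863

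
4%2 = 0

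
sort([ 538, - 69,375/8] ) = [-69 , 375/8, 538] 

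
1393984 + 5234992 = 6628976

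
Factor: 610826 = 2^1*305413^1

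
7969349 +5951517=13920866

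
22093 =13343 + 8750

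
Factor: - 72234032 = - 2^4*13^1*269^1*1291^1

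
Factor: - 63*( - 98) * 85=2^1*3^2*5^1*7^3*17^1  =  524790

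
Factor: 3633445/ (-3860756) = -2^( - 2 )*5^1*726689^1*965189^( - 1 ) 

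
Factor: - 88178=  - 2^1*44089^1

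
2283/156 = 14 + 33/52 = 14.63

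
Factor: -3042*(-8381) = 2^1*3^2*13^2 * 17^2*29^1 =25495002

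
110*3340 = 367400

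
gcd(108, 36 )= 36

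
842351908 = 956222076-113870168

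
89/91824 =89/91824 = 0.00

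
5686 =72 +5614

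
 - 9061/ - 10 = 9061/10 = 906.10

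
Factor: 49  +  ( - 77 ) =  - 2^2*7^1 = - 28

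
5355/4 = 5355/4=   1338.75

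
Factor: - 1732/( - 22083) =4/51 = 2^2 * 3^( - 1)*17^ ( -1) 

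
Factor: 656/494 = 328/247=2^3*13^( - 1)*19^( - 1)*41^1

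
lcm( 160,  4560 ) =9120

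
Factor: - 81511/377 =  - 13^(-1 ) * 29^ (-1) * 37^1 * 2203^1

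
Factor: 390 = 2^1*3^1*5^1 * 13^1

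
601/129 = 4 + 85/129 =4.66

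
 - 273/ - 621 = 91/207= 0.44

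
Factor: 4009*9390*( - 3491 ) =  -2^1*3^1*5^1*19^1*211^1*313^1*3491^1 = - 131416984410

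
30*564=16920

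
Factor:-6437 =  -41^1 * 157^1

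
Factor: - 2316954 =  - 2^1*3^1 * 386159^1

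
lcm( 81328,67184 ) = 1545232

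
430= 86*5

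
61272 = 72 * 851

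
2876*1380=3968880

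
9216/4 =2304 = 2304.00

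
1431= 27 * 53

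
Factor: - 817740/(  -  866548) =3^2*5^1 * 7^1*11^1 * 23^( - 1)*59^1*9419^( - 1 ) = 204435/216637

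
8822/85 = 8822/85 = 103.79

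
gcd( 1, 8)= 1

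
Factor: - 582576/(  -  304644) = 2^2*229^1*  479^( - 1)=   916/479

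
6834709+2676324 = 9511033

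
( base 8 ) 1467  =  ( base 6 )3451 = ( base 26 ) 15H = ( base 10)823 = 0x337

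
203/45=203/45=4.51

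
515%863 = 515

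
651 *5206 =3389106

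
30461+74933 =105394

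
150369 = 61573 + 88796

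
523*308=161084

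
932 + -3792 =  -  2860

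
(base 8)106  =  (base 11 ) 64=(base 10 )70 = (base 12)5a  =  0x46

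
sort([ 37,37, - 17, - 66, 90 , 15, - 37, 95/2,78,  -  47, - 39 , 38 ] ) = [ - 66,- 47, - 39, - 37 , - 17 , 15, 37 , 37, 38  ,  95/2, 78,  90]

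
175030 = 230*761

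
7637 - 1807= 5830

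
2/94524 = 1/47262 = 0.00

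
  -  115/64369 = -1 + 64254/64369 = - 0.00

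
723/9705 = 241/3235 =0.07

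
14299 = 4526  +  9773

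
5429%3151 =2278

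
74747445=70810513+3936932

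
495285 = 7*70755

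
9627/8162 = 9627/8162=1.18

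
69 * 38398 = 2649462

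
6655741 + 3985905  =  10641646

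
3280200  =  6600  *497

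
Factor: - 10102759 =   -  29^1*61^1 * 5711^1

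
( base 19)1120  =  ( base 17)181g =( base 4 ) 1301122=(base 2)1110001011010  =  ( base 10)7258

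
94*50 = 4700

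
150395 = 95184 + 55211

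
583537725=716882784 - 133345059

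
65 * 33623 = 2185495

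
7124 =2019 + 5105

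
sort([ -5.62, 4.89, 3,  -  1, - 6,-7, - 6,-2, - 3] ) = [ - 7,-6, - 6,-5.62, - 3, - 2, - 1,3,4.89]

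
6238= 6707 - 469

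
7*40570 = 283990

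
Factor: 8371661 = 523^1*16007^1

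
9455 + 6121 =15576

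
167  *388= 64796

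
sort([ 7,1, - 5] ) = [  -  5, 1,7] 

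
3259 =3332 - 73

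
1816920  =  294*6180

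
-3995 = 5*( - 799) 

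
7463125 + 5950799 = 13413924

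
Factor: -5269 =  - 11^1*479^1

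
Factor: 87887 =87887^1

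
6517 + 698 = 7215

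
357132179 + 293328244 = 650460423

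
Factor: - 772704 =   -  2^5*3^2*2683^1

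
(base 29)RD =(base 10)796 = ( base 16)31C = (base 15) 381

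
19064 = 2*9532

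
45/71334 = 5/7926  =  0.00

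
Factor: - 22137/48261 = -47^1*157^1*16087^( - 1) = - 7379/16087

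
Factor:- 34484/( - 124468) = 233/841 = 29^(  -  2)*233^1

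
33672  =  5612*6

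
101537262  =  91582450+9954812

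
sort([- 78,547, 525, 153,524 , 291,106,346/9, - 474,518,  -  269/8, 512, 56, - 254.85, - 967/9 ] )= [ - 474,-254.85, - 967/9,-78, - 269/8,346/9, 56,106,153,291,512,518, 524,525,547 ] 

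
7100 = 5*1420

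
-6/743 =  - 6/743=- 0.01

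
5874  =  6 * 979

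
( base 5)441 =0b1111001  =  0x79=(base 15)81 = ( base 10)121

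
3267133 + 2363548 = 5630681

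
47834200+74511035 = 122345235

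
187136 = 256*731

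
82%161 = 82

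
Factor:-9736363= - 7^1*13^1* 106993^1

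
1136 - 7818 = -6682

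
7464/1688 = 4 + 89/211 = 4.42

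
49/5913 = 49/5913 = 0.01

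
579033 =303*1911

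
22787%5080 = 2467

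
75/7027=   75/7027 = 0.01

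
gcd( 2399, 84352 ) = 1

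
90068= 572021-481953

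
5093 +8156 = 13249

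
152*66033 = 10037016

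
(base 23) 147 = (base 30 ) KS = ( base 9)767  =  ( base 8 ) 1164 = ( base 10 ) 628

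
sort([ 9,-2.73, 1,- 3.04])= [ - 3.04, - 2.73, 1, 9] 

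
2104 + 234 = 2338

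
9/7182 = 1/798 = 0.00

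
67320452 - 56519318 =10801134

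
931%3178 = 931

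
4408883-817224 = 3591659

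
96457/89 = 1083 + 70/89 = 1083.79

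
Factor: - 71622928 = -2^4*13^1*53^1*73^1 * 89^1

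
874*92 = 80408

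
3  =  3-0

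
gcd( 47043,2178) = 9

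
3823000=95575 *40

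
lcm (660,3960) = 3960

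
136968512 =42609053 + 94359459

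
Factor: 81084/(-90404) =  - 3^1 * 29^1* 97^ (-1 ) = - 87/97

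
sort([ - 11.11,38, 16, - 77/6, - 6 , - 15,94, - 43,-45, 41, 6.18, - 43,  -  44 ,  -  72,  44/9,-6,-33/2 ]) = [-72,  -  45,-44, -43,-43,-33/2, - 15, - 77/6, - 11.11,- 6, - 6 , 44/9, 6.18,16, 38,41, 94]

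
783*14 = 10962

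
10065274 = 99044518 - 88979244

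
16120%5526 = 5068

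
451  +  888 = 1339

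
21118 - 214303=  - 193185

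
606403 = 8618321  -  8011918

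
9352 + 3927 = 13279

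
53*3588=190164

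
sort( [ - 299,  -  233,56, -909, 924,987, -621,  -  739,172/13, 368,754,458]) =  [-909  ,  -  739,  -  621, - 299,-233, 172/13, 56,368 , 458,754,924,987]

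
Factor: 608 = 2^5*19^1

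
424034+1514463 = 1938497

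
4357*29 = 126353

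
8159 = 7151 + 1008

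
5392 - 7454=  - 2062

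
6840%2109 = 513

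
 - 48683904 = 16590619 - 65274523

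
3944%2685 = 1259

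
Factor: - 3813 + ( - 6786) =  - 3^1*3533^1 = - 10599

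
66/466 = 33/233 = 0.14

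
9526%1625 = 1401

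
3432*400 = 1372800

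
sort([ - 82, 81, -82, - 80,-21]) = [ - 82,-82, - 80, - 21, 81]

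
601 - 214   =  387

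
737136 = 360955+376181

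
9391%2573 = 1672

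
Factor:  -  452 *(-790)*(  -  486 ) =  -173540880 = -2^4*3^5*5^1*79^1*113^1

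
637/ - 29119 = -637/29119 = -0.02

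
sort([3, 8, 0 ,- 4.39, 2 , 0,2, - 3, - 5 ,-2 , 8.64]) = [ - 5, - 4.39, - 3, - 2,0, 0,2 , 2,3, 8,8.64] 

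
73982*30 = 2219460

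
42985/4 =10746 + 1/4 = 10746.25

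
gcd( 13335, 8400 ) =105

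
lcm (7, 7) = 7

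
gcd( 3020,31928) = 4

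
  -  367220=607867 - 975087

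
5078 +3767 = 8845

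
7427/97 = 7427/97 = 76.57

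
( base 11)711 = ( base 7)2335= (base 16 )35b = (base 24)1BJ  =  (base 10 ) 859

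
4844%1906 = 1032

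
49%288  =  49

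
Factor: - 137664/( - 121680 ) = 956/845 = 2^2*5^( - 1)*13^( - 2) * 239^1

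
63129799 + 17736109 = 80865908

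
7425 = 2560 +4865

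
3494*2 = 6988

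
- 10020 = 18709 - 28729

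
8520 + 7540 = 16060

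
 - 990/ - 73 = 990/73 = 13.56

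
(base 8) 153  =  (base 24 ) 4b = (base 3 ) 10222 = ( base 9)128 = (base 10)107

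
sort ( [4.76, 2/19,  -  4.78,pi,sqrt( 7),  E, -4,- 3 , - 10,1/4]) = [ - 10 ,-4.78, -4,-3,2/19,1/4,sqrt( 7 ),  E,pi,4.76] 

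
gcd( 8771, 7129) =1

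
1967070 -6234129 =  - 4267059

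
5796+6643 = 12439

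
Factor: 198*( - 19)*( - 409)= 2^1 * 3^2*11^1 * 19^1*409^1 = 1538658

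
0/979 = 0 = 0.00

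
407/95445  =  407/95445 = 0.00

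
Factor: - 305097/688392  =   - 2^ (-3)*3^( - 2) * 13^1*3187^( - 1 )*7823^1 = -  101699/229464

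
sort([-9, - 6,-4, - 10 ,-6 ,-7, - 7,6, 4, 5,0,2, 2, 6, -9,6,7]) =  [-10, - 9,-9,-7, - 7, - 6, - 6, -4,0,2, 2, 4,5,  6, 6,6 , 7]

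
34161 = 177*193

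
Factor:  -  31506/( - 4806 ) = 3^( - 2) *59^1 = 59/9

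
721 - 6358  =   - 5637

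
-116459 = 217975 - 334434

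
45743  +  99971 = 145714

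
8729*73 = 637217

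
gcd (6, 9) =3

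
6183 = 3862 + 2321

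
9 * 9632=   86688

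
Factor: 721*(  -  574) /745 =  -413854/745 = - 2^1*5^(- 1)*7^2 * 41^1*103^1*149^(-1)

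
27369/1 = 27369 = 27369.00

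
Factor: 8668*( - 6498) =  - 56324664 = - 2^3 * 3^2 * 11^1*19^2*197^1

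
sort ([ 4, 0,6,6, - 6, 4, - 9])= [ - 9, - 6, 0 , 4, 4, 6,6 ] 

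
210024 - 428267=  - 218243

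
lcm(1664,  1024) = 13312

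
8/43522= 4/21761 = 0.00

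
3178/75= 3178/75  =  42.37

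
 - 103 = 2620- 2723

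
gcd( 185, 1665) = 185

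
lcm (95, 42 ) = 3990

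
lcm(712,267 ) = 2136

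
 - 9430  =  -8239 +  - 1191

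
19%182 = 19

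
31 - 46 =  - 15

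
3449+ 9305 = 12754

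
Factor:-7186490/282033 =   -  2^1*3^( - 2)  *  5^1*29^1*24781^1*31337^ (-1 )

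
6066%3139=2927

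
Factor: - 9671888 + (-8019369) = -17691257 = -431^1*41047^1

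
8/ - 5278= - 4/2639  =  - 0.00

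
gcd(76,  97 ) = 1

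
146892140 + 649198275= 796090415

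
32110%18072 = 14038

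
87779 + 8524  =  96303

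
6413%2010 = 383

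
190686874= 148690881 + 41995993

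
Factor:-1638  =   - 2^1*3^2*7^1 *13^1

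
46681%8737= 2996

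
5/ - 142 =-5/142 = -  0.04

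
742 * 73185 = 54303270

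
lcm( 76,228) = 228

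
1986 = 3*662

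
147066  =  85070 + 61996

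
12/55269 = 4/18423 = 0.00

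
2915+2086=5001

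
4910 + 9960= 14870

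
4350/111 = 1450/37 = 39.19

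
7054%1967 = 1153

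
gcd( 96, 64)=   32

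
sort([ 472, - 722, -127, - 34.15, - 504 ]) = [ - 722, - 504, - 127,-34.15, 472]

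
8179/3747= 2 + 685/3747 = 2.18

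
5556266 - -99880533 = 105436799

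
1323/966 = 1 + 17/46  =  1.37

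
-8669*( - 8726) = 75645694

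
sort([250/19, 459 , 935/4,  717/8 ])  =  [ 250/19,717/8, 935/4,459]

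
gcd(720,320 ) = 80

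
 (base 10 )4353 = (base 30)4p3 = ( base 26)6bb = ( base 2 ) 1000100000001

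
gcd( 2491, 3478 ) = 47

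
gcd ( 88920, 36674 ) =2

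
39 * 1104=43056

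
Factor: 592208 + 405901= 998109= 3^3*7^1* 5281^1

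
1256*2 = 2512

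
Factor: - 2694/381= -898/127 = - 2^1*127^(-1 )*449^1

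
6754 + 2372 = 9126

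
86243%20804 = 3027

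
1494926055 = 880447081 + 614478974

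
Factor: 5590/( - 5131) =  - 2^1*5^1*7^( -1)*13^1*43^1*733^( - 1) 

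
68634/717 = 95 + 173/239=95.72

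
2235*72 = 160920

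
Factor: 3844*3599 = 2^2*31^2*59^1*61^1= 13834556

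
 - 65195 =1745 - 66940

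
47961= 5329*9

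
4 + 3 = 7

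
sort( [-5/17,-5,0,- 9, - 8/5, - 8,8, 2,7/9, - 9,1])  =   [ - 9,  -  9, - 8, - 5 , - 8/5, - 5/17,0 , 7/9,  1,2, 8]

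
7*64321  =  450247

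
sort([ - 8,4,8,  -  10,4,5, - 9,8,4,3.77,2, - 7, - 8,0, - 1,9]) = [ - 10, - 9, - 8, - 8,  -  7, - 1,0, 2,3.77 , 4,4,4,5,8 , 8 , 9 ]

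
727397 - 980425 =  - 253028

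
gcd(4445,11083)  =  1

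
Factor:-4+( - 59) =- 3^2*7^1 =- 63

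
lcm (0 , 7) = 0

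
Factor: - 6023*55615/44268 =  - 2^( - 2)*3^(- 1) * 5^1 * 7^1*17^( - 1)*19^1*31^( - 1 )*227^1*317^1 = - 47852735/6324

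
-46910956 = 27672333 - 74583289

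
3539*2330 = 8245870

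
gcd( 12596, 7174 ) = 2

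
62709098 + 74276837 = 136985935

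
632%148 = 40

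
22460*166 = 3728360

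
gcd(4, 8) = 4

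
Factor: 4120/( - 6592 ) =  -2^(-3)*5^1 = - 5/8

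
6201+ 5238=11439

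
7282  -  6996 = 286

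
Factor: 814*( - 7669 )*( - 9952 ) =2^6*11^1*37^1 * 311^1 * 7669^1 = 62126016832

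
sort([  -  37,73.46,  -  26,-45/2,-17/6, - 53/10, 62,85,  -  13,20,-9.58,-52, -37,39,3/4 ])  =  [ - 52,-37, - 37,-26, - 45/2, - 13,- 9.58,-53/10, - 17/6,  3/4, 20,39,62,73.46, 85] 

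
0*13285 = 0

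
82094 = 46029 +36065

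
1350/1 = 1350=1350.00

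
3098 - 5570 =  - 2472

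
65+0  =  65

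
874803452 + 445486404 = 1320289856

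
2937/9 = 326 +1/3=326.33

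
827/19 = 827/19  =  43.53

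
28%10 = 8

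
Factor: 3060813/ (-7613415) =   -  3^(-1)*5^( - 1) * 7^1*367^( - 1)*461^(- 1)  *  145753^1 = - 1020271/2537805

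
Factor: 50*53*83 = 2^1*5^2*53^1 * 83^1  =  219950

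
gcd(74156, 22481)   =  1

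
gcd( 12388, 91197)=1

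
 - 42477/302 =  - 42477/302 = - 140.65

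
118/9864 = 59/4932 = 0.01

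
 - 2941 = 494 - 3435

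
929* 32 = 29728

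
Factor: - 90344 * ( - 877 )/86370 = 39615844/43185 = 2^2*3^( - 1) * 5^ ( - 1 ) * 23^1*491^1*  877^1*2879^( - 1)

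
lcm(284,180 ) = 12780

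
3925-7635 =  - 3710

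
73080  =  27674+45406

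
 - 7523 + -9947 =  - 17470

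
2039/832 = 2 + 375/832= 2.45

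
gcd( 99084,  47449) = 23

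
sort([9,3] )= [3,  9]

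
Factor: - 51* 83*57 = -241281 = - 3^2*17^1*19^1*83^1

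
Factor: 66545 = 5^1*13309^1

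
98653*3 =295959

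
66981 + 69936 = 136917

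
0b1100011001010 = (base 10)6346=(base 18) 11AA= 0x18CA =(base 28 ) 82I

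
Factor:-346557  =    -  3^1 * 331^1*349^1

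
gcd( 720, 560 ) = 80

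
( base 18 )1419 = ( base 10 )7155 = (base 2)1101111110011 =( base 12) 4183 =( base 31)7DP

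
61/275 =61/275 = 0.22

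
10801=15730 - 4929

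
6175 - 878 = 5297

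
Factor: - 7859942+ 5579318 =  - 2280624  =  - 2^4*3^1*47513^1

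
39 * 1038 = 40482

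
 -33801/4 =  - 33801/4= - 8450.25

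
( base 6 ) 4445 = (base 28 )191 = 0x40D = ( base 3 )1102102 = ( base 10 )1037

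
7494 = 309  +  7185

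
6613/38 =174 + 1/38 = 174.03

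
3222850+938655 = 4161505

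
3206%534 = 2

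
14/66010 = 1/4715 = 0.00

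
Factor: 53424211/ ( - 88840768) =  - 2^( - 6)*41^( - 1)*599^1 * 33857^( - 1 )*89189^1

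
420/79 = 420/79 = 5.32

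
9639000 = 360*26775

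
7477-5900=1577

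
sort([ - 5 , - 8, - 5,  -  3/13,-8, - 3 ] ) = [-8, - 8, - 5, - 5, - 3, -3/13] 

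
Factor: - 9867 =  - 3^1*11^1 *13^1*23^1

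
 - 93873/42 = -31291/14=- 2235.07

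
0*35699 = 0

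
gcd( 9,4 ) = 1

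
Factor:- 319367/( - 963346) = 2^( - 1 ) * 59^1 * 5413^1 * 481673^( - 1)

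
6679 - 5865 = 814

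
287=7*41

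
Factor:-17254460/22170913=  - 2^2 * 5^1*61^1*1181^( - 1)*14143^1*18773^( - 1)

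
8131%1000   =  131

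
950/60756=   475/30378= 0.02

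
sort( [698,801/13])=[ 801/13,698]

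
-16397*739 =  - 12117383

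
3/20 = 3/20 = 0.15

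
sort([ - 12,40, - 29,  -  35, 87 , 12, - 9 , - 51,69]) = [ - 51,-35,-29,-12, - 9,12, 40, 69 , 87 ] 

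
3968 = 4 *992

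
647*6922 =4478534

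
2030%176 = 94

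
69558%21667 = 4557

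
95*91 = 8645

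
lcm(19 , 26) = 494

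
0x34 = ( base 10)52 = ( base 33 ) 1J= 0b110100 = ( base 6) 124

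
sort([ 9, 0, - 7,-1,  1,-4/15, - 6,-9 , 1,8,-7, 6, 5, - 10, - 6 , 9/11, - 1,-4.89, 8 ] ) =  [ - 10,  -  9,-7,-7, - 6,-6, -4.89, - 1,-1, - 4/15 , 0, 9/11, 1, 1, 5, 6,8,  8, 9 ] 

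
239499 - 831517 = - 592018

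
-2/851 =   -  2/851 = - 0.00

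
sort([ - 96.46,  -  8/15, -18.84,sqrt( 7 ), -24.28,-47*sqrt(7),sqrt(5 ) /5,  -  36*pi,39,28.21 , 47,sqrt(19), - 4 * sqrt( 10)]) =[  -  47*sqrt (7 ),-36*pi, - 96.46, - 24.28 , - 18.84,  -  4*sqrt (10),- 8/15 , sqrt( 5) /5,sqrt( 7),  sqrt(19) , 28.21,39,47]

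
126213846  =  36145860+90067986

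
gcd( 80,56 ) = 8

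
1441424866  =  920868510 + 520556356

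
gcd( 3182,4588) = 74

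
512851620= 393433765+119417855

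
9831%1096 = 1063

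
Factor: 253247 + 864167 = 2^1*41^1 * 13627^1 = 1117414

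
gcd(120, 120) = 120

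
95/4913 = 95/4913= 0.02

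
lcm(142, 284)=284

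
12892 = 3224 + 9668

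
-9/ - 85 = 9/85 = 0.11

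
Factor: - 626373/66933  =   - 627/67 = - 3^1*11^1*19^1 * 67^( - 1)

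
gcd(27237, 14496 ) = 3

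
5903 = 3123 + 2780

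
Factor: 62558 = 2^1*31^1*1009^1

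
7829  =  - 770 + 8599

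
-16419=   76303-92722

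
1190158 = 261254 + 928904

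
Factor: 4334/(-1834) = - 2167/917 = - 7^(-1)*11^1 * 131^( - 1) * 197^1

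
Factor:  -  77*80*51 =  - 314160 = - 2^4 * 3^1 * 5^1*7^1 *11^1*17^1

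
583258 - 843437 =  - 260179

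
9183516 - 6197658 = 2985858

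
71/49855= 71/49855 = 0.00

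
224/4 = 56 = 56.00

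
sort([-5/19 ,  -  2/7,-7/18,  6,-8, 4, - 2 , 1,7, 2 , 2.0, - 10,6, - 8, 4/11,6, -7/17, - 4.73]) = [-10, - 8, - 8, - 4.73, - 2, - 7/17 , - 7/18,-2/7 , -5/19,4/11, 1 , 2, 2.0, 4,  6 , 6,6,7 ] 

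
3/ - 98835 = - 1/32945 = - 0.00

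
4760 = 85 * 56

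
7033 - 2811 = 4222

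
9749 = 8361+1388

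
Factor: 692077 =613^1*1129^1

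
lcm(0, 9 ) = 0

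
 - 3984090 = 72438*( - 55 ) 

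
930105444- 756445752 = 173659692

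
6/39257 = 6/39257 = 0.00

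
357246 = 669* 534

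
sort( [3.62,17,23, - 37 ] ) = [- 37, 3.62,17,  23] 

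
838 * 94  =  78772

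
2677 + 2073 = 4750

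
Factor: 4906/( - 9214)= - 11^1 * 17^( - 1 )*223^1*271^( -1) = - 2453/4607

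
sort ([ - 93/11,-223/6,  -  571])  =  [-571, - 223/6, - 93/11]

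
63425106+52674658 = 116099764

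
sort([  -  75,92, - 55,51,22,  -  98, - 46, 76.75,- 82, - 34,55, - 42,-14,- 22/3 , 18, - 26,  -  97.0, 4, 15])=[ - 98, - 97.0, - 82, - 75, - 55,  -  46,  -  42, - 34 , - 26 , - 14 , - 22/3, 4,15, 18,22,51, 55, 76.75,  92 ] 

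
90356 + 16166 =106522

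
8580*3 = 25740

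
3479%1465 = 549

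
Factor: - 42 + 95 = 53= 53^1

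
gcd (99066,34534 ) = 2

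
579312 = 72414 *8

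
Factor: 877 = 877^1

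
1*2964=2964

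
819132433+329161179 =1148293612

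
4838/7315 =4838/7315 = 0.66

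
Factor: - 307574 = -2^1*29^1 * 5303^1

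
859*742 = 637378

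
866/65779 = 866/65779= 0.01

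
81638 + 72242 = 153880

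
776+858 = 1634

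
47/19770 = 47/19770 = 0.00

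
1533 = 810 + 723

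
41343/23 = 1797 + 12/23 = 1797.52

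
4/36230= 2/18115 = 0.00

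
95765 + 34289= 130054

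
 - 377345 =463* ( - 815 ) 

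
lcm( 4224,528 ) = 4224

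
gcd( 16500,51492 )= 12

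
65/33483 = 65/33483 = 0.00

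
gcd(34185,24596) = 43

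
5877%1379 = 361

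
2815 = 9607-6792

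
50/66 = 25/33 = 0.76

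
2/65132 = 1/32566 =0.00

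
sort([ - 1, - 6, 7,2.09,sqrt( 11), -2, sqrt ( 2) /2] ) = [-6, - 2, - 1, sqrt(2)/2 , 2.09 , sqrt( 11),  7 ] 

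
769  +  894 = 1663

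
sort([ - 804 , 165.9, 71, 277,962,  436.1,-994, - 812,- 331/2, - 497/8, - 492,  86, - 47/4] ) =[ - 994, - 812,-804, - 492, - 331/2, - 497/8, - 47/4,71,86,165.9,277, 436.1, 962]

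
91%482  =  91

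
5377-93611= - 88234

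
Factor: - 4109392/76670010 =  - 2054696/38335005=- 2^3*3^ (-3)*5^( - 1 ) * 7^1 * 443^( - 1)*641^(-1)*36691^1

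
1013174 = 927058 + 86116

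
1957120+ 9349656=11306776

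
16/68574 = 8/34287 = 0.00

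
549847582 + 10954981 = 560802563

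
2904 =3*968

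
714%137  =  29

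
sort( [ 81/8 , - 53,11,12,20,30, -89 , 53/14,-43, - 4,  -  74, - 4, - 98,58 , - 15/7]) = [  -  98, - 89 , - 74, - 53,- 43, - 4, - 4, - 15/7,53/14, 81/8, 11,12, 20 , 30, 58 ] 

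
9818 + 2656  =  12474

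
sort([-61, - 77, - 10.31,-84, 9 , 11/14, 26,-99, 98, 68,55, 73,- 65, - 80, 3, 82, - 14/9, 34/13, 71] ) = [-99, - 84,-80, - 77,  -  65,-61, - 10.31, - 14/9, 11/14, 34/13 , 3,9, 26, 55,68, 71, 73, 82,98 ]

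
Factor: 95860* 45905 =4400453300 = 2^2*5^2*4793^1*9181^1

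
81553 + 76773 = 158326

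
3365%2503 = 862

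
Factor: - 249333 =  - 3^1*7^1 * 31^1*383^1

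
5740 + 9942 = 15682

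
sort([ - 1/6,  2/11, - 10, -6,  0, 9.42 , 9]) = [ - 10,  -  6, - 1/6,0,2/11,9, 9.42]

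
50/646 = 25/323= 0.08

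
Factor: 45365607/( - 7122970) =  - 2^(-1 )*3^2*5^( - 1 )*7^1*61^( - 1 )*11677^( - 1) * 720089^1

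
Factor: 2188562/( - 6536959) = -2^1*11^( - 1)*13^( - 1)*17^( - 1 )*797^1*1373^1*2689^( - 1)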